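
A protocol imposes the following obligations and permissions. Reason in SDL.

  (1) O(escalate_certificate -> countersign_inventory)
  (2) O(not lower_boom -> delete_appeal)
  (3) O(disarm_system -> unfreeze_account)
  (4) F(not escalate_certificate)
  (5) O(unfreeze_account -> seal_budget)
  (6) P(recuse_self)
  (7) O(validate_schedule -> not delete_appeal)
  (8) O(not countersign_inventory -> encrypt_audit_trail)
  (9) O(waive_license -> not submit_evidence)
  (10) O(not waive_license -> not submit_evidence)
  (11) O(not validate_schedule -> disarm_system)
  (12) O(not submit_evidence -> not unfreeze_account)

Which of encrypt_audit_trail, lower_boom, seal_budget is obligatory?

By case analysis on not waive_license: premise 10 gives O(not waive_license -> not submit_evidence) and premise 9 gives O(waive_license -> not submit_evidence), so O(not submit_evidence) either way.
From O(not submit_evidence) and premise 12, O(not submit_evidence -> not unfreeze_account), we obtain O(not unfreeze_account).
Premise 3, O(disarm_system -> unfreeze_account), contraposes to O(not unfreeze_account -> not disarm_system); with O(not unfreeze_account) we get O(not disarm_system).
Premise 11, O(not validate_schedule -> disarm_system), contraposes to O(not disarm_system -> validate_schedule); with O(not disarm_system) we get O(validate_schedule).
Applying K to premise 7 (O(validate_schedule -> not delete_appeal)) and O(validate_schedule) yields O(not delete_appeal).
The contrapositive of premise 2 (O(not lower_boom -> delete_appeal)) is O(not delete_appeal -> lower_boom), and O(not delete_appeal) is already established, so O(lower_boom).
So O(lower_boom) holds — lower_boom is obligatory. None of the other listed options is made obligatory by any chain of premises.

lower_boom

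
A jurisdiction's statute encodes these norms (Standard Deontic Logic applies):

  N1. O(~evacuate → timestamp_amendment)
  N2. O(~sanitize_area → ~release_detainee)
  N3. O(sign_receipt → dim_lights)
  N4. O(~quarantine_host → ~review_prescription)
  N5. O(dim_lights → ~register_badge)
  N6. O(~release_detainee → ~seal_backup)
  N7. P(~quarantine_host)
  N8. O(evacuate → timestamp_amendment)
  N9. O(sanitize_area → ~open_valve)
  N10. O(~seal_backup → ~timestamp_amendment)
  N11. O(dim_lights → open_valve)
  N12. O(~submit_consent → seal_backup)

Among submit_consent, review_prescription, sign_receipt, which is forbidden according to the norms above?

sign_receipt

Premises 8 and 1 are O(evacuate → timestamp_amendment) and O(~evacuate → timestamp_amendment); every ideal world satisfies evacuate or ~evacuate, so in either case timestamp_amendment holds — hence O(timestamp_amendment).
Premise 10 is O(~seal_backup → ~timestamp_amendment); contrapositively O(timestamp_amendment → seal_backup). Since O(timestamp_amendment) holds, K gives O(seal_backup).
Premise 6, O(~release_detainee → ~seal_backup), contraposes to O(seal_backup → release_detainee); with O(seal_backup) we get O(release_detainee).
Premise 2 is O(~sanitize_area → ~release_detainee); contrapositively O(release_detainee → sanitize_area). Since O(release_detainee) holds, K gives O(sanitize_area).
Applying K to premise 9 (O(sanitize_area → ~open_valve)) and O(sanitize_area) yields O(~open_valve).
Premise 11, O(dim_lights → open_valve), contraposes to O(~open_valve → ~dim_lights); with O(~open_valve) we get O(~dim_lights).
Premise 3 is O(sign_receipt → dim_lights); contrapositively O(~dim_lights → ~sign_receipt). Since O(~dim_lights) holds, K gives O(~sign_receipt).
So O(~sign_receipt) holds, i.e. sign_receipt is forbidden. None of the other listed options is forbidden under the premises.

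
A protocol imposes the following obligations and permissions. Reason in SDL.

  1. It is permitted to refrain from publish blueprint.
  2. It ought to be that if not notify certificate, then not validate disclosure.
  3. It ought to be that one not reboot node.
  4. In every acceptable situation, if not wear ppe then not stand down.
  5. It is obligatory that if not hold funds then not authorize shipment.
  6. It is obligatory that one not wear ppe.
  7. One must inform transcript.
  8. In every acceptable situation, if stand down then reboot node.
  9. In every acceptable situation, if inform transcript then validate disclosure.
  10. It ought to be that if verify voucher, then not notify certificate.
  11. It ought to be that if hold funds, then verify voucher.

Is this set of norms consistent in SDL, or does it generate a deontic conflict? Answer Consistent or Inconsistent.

Premise 8 is O(stand_down → reboot_node), but O(stand_down) is not derivable from the premises, so it does not yield O(reboot_node).
So O(reboot_node) is not derivable, and the apparent clash with O(¬reboot_node) does not arise.
A world satisfying every obligation exists (e.g. authorize_shipment=false, hold_funds=false, inform_transcript=true, notify_certificate=true, publish_blueprint=false, reboot_node=false, stand_down=false, validate_disclosure=true, verify_voucher=false, wear_ppe=false); no atom is both obligatory and forbidden, so the set is consistent.

Consistent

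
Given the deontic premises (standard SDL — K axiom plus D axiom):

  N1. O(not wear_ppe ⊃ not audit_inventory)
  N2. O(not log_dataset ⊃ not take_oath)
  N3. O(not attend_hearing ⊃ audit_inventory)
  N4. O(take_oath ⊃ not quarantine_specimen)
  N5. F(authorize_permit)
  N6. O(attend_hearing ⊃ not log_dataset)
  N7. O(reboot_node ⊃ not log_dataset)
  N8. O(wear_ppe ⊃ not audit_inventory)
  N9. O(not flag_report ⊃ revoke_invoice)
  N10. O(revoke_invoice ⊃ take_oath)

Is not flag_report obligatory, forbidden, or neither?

Premises 1 and 8 cover both cases: O(not wear_ppe ⊃ not audit_inventory) and O(wear_ppe ⊃ not audit_inventory). Since not wear_ppe ∨ wear_ppe is a tautology, O(not audit_inventory) follows.
Premise 3, O(not attend_hearing ⊃ audit_inventory), contraposes to O(not audit_inventory ⊃ attend_hearing); with O(not audit_inventory) we get O(attend_hearing).
Applying K to premise 6 (O(attend_hearing ⊃ not log_dataset)) and O(attend_hearing) yields O(not log_dataset).
From O(not log_dataset) and premise 2, O(not log_dataset ⊃ not take_oath), we obtain O(not take_oath).
Premise 10 is O(revoke_invoice ⊃ take_oath); contrapositively O(not take_oath ⊃ not revoke_invoice). Since O(not take_oath) holds, K gives O(not revoke_invoice).
The contrapositive of premise 9 (O(not flag_report ⊃ revoke_invoice)) is O(not revoke_invoice ⊃ flag_report), and O(not revoke_invoice) is already established, so O(flag_report).
Premises 4, 5, 7 do not contribute to this derivation.
Thus O(flag_report), which is F(not flag_report): not flag_report is forbidden.

Forbidden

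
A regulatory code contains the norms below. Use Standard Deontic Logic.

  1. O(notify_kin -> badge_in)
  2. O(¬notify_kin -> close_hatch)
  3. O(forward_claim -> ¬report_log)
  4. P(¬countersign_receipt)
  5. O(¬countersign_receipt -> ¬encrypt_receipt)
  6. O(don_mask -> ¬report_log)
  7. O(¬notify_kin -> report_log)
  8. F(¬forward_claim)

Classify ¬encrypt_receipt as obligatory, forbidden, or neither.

Premise 5 is O(¬countersign_receipt -> ¬encrypt_receipt), but O(¬countersign_receipt) is not derivable from the premises (the permission P(¬countersign_receipt) asserts only ¬O(countersign_receipt), not O(¬countersign_receipt)), so it does not yield O(¬encrypt_receipt).
No premise or chain of K-axiom applications forces O(¬encrypt_receipt), and none forces O(encrypt_receipt). So ¬encrypt_receipt is neither obligatory nor forbidden under these norms.

Neither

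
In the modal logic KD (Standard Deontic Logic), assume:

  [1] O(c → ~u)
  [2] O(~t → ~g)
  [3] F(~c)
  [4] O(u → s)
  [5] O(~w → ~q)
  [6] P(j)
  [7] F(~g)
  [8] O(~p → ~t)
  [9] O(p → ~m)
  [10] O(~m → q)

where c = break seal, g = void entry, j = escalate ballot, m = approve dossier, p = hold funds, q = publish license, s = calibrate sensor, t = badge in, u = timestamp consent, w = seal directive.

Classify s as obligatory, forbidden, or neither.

Premise 4 is O(u → s), but O(u) is not derivable from the premises, so it does not yield O(s).
No premise or chain of K-axiom applications forces O(s), and none forces O(~s). So s is neither obligatory nor forbidden under these norms.

Neither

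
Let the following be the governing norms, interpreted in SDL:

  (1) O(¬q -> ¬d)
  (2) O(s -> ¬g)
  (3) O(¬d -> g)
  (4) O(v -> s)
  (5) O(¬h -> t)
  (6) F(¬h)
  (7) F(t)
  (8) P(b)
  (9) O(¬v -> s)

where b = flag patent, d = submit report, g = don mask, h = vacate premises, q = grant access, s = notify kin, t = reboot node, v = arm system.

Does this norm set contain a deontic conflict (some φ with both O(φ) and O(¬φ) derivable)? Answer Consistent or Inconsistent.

Consistent

Premise 5 is O(¬h -> t), but O(¬h) is not derivable from the premises, so it does not yield O(t).
So O(t) is not derivable, and the apparent clash with O(¬t) does not arise.
A world satisfying every obligation exists (e.g. b=false, d=true, g=false, h=true, q=true, s=true, t=false, v=false); no atom is both obligatory and forbidden, so the set is consistent.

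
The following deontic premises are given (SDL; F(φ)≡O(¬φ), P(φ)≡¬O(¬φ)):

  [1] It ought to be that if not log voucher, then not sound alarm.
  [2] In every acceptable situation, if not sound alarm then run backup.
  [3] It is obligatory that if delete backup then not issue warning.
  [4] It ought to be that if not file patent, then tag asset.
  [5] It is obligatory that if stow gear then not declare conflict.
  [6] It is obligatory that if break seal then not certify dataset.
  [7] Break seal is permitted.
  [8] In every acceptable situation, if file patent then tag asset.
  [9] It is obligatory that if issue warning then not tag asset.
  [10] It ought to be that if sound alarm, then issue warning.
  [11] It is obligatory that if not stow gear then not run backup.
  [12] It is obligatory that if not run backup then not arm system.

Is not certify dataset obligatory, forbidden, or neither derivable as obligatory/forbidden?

Neither

Premise 6 is O(break_seal → ¬certify_dataset), but O(break_seal) is not derivable from the premises (the permission P(break_seal) asserts only ¬O(¬break_seal), not O(break_seal)), so it does not yield O(¬certify_dataset).
No premise or chain of K-axiom applications forces O(¬certify_dataset), and none forces O(certify_dataset). So ¬certify_dataset is neither obligatory nor forbidden under these norms.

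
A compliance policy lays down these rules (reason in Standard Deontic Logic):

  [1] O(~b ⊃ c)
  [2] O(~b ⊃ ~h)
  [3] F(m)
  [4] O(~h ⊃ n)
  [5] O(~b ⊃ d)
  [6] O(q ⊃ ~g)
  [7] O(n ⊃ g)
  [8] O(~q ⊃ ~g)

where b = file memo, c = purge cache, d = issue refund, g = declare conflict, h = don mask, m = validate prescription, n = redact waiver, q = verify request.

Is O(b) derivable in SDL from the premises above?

Premises 6 and 8 are O(q ⊃ ~g) and O(~q ⊃ ~g); every ideal world satisfies q or ~q, so in either case ~g holds — hence O(~g).
Premise 7 is O(n ⊃ g); contrapositively O(~g ⊃ ~n). Since O(~g) holds, K gives O(~n).
Premise 4, O(~h ⊃ n), contraposes to O(~n ⊃ h); with O(~n) we get O(h).
Premise 2, O(~b ⊃ ~h), contraposes to O(h ⊃ b); with O(h) we get O(b).
Premises 1, 3, 5 do not contribute to this derivation.
So O(b) follows.

Yes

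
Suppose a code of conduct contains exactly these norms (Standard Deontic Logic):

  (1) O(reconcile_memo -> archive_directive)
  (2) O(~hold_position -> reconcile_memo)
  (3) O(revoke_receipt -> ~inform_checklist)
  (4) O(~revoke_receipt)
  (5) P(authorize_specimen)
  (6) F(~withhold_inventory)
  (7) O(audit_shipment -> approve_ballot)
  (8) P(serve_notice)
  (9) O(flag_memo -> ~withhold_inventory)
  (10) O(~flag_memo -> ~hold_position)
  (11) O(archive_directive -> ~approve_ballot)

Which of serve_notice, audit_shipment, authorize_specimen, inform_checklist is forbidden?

audit_shipment

Premise 6 is F(~withhold_inventory), i.e. O(withhold_inventory).
Premise 9, O(flag_memo -> ~withhold_inventory), contraposes to O(withhold_inventory -> ~flag_memo); with O(withhold_inventory) we get O(~flag_memo).
Premise 10 is O(~flag_memo -> ~hold_position); since O(~flag_memo), deontic closure gives O(~hold_position).
From O(~hold_position) and premise 2, O(~hold_position -> reconcile_memo), we obtain O(reconcile_memo).
Applying K to premise 1 (O(reconcile_memo -> archive_directive)) and O(reconcile_memo) yields O(archive_directive).
With premise 11, O(archive_directive -> ~approve_ballot), the K-axiom yields O(~approve_ballot).
The contrapositive of premise 7 (O(audit_shipment -> approve_ballot)) is O(~approve_ballot -> ~audit_shipment), and O(~approve_ballot) is already established, so O(~audit_shipment).
So O(~audit_shipment) holds, i.e. audit_shipment is forbidden. None of the other listed options is forbidden under the premises.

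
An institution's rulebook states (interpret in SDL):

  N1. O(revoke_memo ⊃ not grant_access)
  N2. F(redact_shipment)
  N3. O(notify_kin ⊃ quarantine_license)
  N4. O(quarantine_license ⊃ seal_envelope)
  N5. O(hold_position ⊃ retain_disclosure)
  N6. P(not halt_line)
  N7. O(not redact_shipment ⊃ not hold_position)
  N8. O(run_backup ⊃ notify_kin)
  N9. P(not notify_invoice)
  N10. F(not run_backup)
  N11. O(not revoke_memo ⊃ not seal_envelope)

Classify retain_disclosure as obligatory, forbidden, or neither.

Premise 5 is O(hold_position ⊃ retain_disclosure), but O(hold_position) is not derivable from the premises, so it does not yield O(retain_disclosure).
No premise or chain of K-axiom applications forces O(retain_disclosure), and none forces O(not retain_disclosure). So retain_disclosure is neither obligatory nor forbidden under these norms.

Neither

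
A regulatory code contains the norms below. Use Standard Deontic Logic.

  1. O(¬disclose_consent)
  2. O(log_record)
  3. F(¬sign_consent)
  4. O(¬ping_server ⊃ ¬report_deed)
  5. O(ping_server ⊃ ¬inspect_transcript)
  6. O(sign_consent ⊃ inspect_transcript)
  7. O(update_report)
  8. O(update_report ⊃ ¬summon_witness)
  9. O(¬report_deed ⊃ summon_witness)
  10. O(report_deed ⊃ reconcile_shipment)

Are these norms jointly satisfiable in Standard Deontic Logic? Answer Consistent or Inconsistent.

F(¬sign_consent) at premise 3 means O(sign_consent).
From O(sign_consent) and premise 6, O(sign_consent ⊃ inspect_transcript), we obtain O(inspect_transcript).
The contrapositive of premise 5 (O(ping_server ⊃ ¬inspect_transcript)) is O(inspect_transcript ⊃ ¬ping_server), and O(inspect_transcript) is already established, so O(¬ping_server).
With premise 4, O(¬ping_server ⊃ ¬report_deed), the K-axiom yields O(¬report_deed).
Applying K to premise 9 (O(¬report_deed ⊃ summon_witness)) and O(¬report_deed) yields O(summon_witness).
Premise 8 is O(update_report ⊃ ¬summon_witness); contrapositively O(summon_witness ⊃ ¬update_report). Since O(summon_witness) holds, K gives O(¬update_report).
But premise 7 directly asserts O(update_report).
We now have both O(¬update_report) and O(update_report) — update_report is simultaneously obligatory and forbidden, violating the D-axiom.

Inconsistent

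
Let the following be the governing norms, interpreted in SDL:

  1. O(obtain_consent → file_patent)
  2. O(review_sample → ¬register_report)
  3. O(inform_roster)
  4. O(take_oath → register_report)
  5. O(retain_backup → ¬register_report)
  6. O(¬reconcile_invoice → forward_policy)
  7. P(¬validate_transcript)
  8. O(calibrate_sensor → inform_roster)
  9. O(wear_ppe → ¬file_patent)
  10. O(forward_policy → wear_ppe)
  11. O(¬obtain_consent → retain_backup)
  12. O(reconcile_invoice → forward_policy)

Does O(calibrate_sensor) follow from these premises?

Premise 8 is O(calibrate_sensor → inform_roster); even if O(inform_roster) held, inferring O(calibrate_sensor) would be affirming the consequent — invalid.
No other premise forces O(calibrate_sensor). An ideal world satisfying every premise can still have calibrate_sensor false, so O(calibrate_sensor) is not derivable.

No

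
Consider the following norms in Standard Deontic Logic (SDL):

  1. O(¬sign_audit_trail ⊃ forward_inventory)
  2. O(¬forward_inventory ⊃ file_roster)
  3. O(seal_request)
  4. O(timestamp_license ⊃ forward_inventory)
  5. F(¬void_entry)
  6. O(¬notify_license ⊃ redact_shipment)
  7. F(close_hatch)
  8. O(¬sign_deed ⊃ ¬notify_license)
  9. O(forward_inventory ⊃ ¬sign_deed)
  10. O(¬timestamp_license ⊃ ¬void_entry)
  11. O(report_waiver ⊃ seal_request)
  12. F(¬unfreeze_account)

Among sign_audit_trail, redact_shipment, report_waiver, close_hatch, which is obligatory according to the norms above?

redact_shipment

F(¬void_entry) at premise 5 means O(void_entry).
The contrapositive of premise 10 (O(¬timestamp_license ⊃ ¬void_entry)) is O(void_entry ⊃ timestamp_license), and O(void_entry) is already established, so O(timestamp_license).
Premise 4 is O(timestamp_license ⊃ forward_inventory); since O(timestamp_license), deontic closure gives O(forward_inventory).
From O(forward_inventory) and premise 9, O(forward_inventory ⊃ ¬sign_deed), we obtain O(¬sign_deed).
From O(¬sign_deed) and premise 8, O(¬sign_deed ⊃ ¬notify_license), we obtain O(¬notify_license).
With premise 6, O(¬notify_license ⊃ redact_shipment), the K-axiom yields O(redact_shipment).
So O(redact_shipment) holds — redact_shipment is obligatory. None of the other listed options is made obligatory by any chain of premises.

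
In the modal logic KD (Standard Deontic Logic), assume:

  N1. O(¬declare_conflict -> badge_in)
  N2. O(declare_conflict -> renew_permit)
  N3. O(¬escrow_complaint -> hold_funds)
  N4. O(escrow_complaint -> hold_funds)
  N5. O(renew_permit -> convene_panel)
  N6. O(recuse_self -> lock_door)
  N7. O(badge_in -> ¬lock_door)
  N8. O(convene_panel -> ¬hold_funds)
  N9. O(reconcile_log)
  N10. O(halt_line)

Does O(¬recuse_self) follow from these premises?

Yes

Premises 4 and 3 cover both cases: O(escrow_complaint -> hold_funds) and O(¬escrow_complaint -> hold_funds). Since escrow_complaint ∨ ¬escrow_complaint is a tautology, O(hold_funds) follows.
Premise 8, O(convene_panel -> ¬hold_funds), contraposes to O(hold_funds -> ¬convene_panel); with O(hold_funds) we get O(¬convene_panel).
Premise 5, O(renew_permit -> convene_panel), contraposes to O(¬convene_panel -> ¬renew_permit); with O(¬convene_panel) we get O(¬renew_permit).
The contrapositive of premise 2 (O(declare_conflict -> renew_permit)) is O(¬renew_permit -> ¬declare_conflict), and O(¬renew_permit) is already established, so O(¬declare_conflict).
From O(¬declare_conflict) and premise 1, O(¬declare_conflict -> badge_in), we obtain O(badge_in).
From O(badge_in) and premise 7, O(badge_in -> ¬lock_door), we obtain O(¬lock_door).
The contrapositive of premise 6 (O(recuse_self -> lock_door)) is O(¬lock_door -> ¬recuse_self), and O(¬lock_door) is already established, so O(¬recuse_self).
Premises 9, 10 do not contribute to this derivation.
So O(¬recuse_self) follows.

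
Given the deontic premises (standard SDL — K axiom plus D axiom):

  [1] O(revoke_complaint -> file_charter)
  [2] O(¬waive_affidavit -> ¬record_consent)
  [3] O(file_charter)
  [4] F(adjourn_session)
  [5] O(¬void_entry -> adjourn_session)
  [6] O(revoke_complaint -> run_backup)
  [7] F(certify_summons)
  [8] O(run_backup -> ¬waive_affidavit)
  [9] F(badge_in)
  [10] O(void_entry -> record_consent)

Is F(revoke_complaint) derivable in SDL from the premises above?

Premise 4 is F(adjourn_session), i.e. O(¬adjourn_session).
The contrapositive of premise 5 (O(¬void_entry -> adjourn_session)) is O(¬adjourn_session -> void_entry), and O(¬adjourn_session) is already established, so O(void_entry).
With premise 10, O(void_entry -> record_consent), the K-axiom yields O(record_consent).
The contrapositive of premise 2 (O(¬waive_affidavit -> ¬record_consent)) is O(record_consent -> waive_affidavit), and O(record_consent) is already established, so O(waive_affidavit).
Premise 8 is O(run_backup -> ¬waive_affidavit); contrapositively O(waive_affidavit -> ¬run_backup). Since O(waive_affidavit) holds, K gives O(¬run_backup).
Premise 6, O(revoke_complaint -> run_backup), contraposes to O(¬run_backup -> ¬revoke_complaint); with O(¬run_backup) we get O(¬revoke_complaint).
Premises 1, 3, 7, 9 do not contribute to this derivation.
So O(¬revoke_complaint) holds, i.e. F(revoke_complaint). The claim follows.

Yes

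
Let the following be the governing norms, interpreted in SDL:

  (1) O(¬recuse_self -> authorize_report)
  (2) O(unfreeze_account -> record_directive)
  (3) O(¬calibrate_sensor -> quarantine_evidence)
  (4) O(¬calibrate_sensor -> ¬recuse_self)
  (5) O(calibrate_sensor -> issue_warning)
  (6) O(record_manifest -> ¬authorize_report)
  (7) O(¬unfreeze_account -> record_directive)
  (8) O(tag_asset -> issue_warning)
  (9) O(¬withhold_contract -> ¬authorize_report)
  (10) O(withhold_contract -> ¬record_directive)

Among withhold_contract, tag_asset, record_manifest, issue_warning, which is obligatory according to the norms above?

By case analysis on ¬unfreeze_account: premise 7 gives O(¬unfreeze_account -> record_directive) and premise 2 gives O(unfreeze_account -> record_directive), so O(record_directive) either way.
Premise 10, O(withhold_contract -> ¬record_directive), contraposes to O(record_directive -> ¬withhold_contract); with O(record_directive) we get O(¬withhold_contract).
With premise 9, O(¬withhold_contract -> ¬authorize_report), the K-axiom yields O(¬authorize_report).
Premise 1 is O(¬recuse_self -> authorize_report); contrapositively O(¬authorize_report -> recuse_self). Since O(¬authorize_report) holds, K gives O(recuse_self).
Premise 4 is O(¬calibrate_sensor -> ¬recuse_self); contrapositively O(recuse_self -> calibrate_sensor). Since O(recuse_self) holds, K gives O(calibrate_sensor).
Applying K to premise 5 (O(calibrate_sensor -> issue_warning)) and O(calibrate_sensor) yields O(issue_warning).
So O(issue_warning) holds — issue_warning is obligatory. None of the other listed options is made obligatory by any chain of premises.

issue_warning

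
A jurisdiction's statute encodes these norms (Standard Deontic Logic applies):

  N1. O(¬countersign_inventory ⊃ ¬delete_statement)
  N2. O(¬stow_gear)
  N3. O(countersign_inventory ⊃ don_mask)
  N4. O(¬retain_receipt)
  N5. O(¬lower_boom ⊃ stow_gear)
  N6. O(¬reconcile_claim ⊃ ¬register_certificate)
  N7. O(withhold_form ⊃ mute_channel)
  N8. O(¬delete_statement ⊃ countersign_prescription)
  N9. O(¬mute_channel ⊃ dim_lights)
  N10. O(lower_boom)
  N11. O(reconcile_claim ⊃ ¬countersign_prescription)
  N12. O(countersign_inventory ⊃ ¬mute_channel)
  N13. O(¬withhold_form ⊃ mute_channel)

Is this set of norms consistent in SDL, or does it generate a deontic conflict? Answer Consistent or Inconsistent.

Consistent

Premise 5 is O(¬lower_boom ⊃ stow_gear), but O(¬lower_boom) is not derivable from the premises, so it does not yield O(stow_gear).
So O(stow_gear) is not derivable, and the apparent clash with O(¬stow_gear) does not arise.
A world satisfying every obligation exists (e.g. countersign_inventory=false, countersign_prescription=true, delete_statement=false, dim_lights=false, don_mask=false, lower_boom=true, mute_channel=true, reconcile_claim=false, register_certificate=false, retain_receipt=false, stow_gear=false, withhold_form=false); no atom is both obligatory and forbidden, so the set is consistent.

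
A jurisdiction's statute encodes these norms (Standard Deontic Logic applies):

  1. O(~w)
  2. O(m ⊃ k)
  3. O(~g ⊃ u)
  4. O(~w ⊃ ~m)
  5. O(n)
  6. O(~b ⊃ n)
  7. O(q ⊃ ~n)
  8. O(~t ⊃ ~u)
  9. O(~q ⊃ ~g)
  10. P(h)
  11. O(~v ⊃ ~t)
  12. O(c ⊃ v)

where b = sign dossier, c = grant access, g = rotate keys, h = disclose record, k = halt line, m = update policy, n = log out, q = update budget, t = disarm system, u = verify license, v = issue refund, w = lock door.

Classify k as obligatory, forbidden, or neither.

Neither

Premise 2 is O(m ⊃ k), but O(m) is not derivable from the premises, so it does not yield O(k).
No premise or chain of K-axiom applications forces O(k), and none forces O(~k). So k is neither obligatory nor forbidden under these norms.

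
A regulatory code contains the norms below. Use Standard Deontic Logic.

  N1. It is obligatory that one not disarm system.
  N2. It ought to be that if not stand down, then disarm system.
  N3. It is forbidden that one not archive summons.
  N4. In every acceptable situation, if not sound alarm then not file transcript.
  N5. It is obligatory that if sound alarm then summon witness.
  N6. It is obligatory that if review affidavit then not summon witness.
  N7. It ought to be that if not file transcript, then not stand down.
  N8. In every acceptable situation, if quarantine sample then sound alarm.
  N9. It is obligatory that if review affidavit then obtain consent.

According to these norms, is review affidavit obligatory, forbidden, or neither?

From premise 1 we have O(¬disarm_system).
Premise 2 is O(¬stand_down → disarm_system); contrapositively O(¬disarm_system → stand_down). Since O(¬disarm_system) holds, K gives O(stand_down).
The contrapositive of premise 7 (O(¬file_transcript → ¬stand_down)) is O(stand_down → file_transcript), and O(stand_down) is already established, so O(file_transcript).
The contrapositive of premise 4 (O(¬sound_alarm → ¬file_transcript)) is O(file_transcript → sound_alarm), and O(file_transcript) is already established, so O(sound_alarm).
Premise 5 is O(sound_alarm → summon_witness); since O(sound_alarm), deontic closure gives O(summon_witness).
Premise 6 is O(review_affidavit → ¬summon_witness); contrapositively O(summon_witness → ¬review_affidavit). Since O(summon_witness) holds, K gives O(¬review_affidavit).
Premises 3, 8, 9 do not contribute to this derivation.
Thus O(¬review_affidavit), which is F(review_affidavit): review_affidavit is forbidden.

Forbidden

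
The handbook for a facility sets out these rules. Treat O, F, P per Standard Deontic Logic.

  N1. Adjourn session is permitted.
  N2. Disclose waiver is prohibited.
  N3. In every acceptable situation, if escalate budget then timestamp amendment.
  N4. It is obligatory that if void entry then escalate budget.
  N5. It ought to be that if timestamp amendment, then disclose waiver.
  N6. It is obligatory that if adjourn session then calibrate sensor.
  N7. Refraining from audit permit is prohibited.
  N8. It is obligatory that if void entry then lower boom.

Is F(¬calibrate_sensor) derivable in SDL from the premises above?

No

Premise 6 is O(adjourn_session → calibrate_sensor), but O(adjourn_session) is not derivable from the premises (the permission P(adjourn_session) asserts only ¬O(¬adjourn_session), not O(adjourn_session)), so it does not yield O(calibrate_sensor).
No other premise forces O(calibrate_sensor). An ideal world satisfying every premise can still have ¬calibrate_sensor true, so F(¬calibrate_sensor) is not derivable.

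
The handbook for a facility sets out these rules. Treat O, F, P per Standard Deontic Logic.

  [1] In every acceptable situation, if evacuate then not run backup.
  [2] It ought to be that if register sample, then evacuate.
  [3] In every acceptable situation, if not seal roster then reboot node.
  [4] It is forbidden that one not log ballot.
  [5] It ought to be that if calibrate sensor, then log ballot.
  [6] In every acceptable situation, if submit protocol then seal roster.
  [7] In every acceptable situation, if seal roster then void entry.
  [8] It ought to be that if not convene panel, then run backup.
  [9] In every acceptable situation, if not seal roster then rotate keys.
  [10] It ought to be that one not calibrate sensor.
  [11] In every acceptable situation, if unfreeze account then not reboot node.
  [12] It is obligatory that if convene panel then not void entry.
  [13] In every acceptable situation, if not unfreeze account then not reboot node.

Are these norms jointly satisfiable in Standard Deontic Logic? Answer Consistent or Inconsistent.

Premise 5 is O(calibrate_sensor → log_ballot); even if O(log_ballot) held, inferring O(calibrate_sensor) would be affirming the consequent — invalid.
So O(calibrate_sensor) is not derivable, and the apparent clash with O(¬calibrate_sensor) does not arise.
A world satisfying every obligation exists (e.g. calibrate_sensor=false, convene_panel=false, evacuate=false, log_ballot=true, reboot_node=false, register_sample=false, rotate_keys=false, run_backup=true, seal_roster=true, submit_protocol=false, unfreeze_account=false, void_entry=true); no atom is both obligatory and forbidden, so the set is consistent.

Consistent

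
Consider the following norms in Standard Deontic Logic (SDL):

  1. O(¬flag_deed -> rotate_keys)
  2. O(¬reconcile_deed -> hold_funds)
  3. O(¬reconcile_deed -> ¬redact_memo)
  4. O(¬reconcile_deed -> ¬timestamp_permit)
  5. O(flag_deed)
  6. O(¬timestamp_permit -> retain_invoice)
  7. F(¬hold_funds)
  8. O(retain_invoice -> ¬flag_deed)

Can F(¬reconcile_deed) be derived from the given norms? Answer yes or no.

From premise 5 we have O(flag_deed).
Premise 8 is O(retain_invoice -> ¬flag_deed); contrapositively O(flag_deed -> ¬retain_invoice). Since O(flag_deed) holds, K gives O(¬retain_invoice).
The contrapositive of premise 6 (O(¬timestamp_permit -> retain_invoice)) is O(¬retain_invoice -> timestamp_permit), and O(¬retain_invoice) is already established, so O(timestamp_permit).
Premise 4, O(¬reconcile_deed -> ¬timestamp_permit), contraposes to O(timestamp_permit -> reconcile_deed); with O(timestamp_permit) we get O(reconcile_deed).
Premises 1, 2, 3, 7 do not contribute to this derivation.
So O(reconcile_deed) holds, i.e. F(¬reconcile_deed). The claim follows.

Yes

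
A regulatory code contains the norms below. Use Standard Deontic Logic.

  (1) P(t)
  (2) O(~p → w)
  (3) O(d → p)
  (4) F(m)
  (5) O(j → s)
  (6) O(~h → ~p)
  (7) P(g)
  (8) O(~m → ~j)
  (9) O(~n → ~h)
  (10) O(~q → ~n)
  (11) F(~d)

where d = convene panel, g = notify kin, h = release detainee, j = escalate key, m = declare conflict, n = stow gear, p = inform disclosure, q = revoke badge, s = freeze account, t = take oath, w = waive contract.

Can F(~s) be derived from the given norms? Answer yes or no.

Premise 5 is O(j → s), but O(j) is not derivable from the premises, so it does not yield O(s).
No other premise forces O(s). An ideal world satisfying every premise can still have ~s true, so F(~s) is not derivable.

No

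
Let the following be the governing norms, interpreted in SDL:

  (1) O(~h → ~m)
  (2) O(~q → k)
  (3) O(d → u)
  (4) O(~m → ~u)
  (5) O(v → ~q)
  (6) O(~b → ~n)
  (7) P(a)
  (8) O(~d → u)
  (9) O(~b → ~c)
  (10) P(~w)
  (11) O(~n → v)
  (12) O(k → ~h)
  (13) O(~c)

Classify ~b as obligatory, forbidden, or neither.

Premises 3 and 8 cover both cases: O(d → u) and O(~d → u). Since d ∨ ~d is a tautology, O(u) follows.
The contrapositive of premise 4 (O(~m → ~u)) is O(u → m), and O(u) is already established, so O(m).
The contrapositive of premise 1 (O(~h → ~m)) is O(m → h), and O(m) is already established, so O(h).
The contrapositive of premise 12 (O(k → ~h)) is O(h → ~k), and O(h) is already established, so O(~k).
Premise 2, O(~q → k), contraposes to O(~k → q); with O(~k) we get O(q).
Premise 5, O(v → ~q), contraposes to O(q → ~v); with O(q) we get O(~v).
The contrapositive of premise 11 (O(~n → v)) is O(~v → n), and O(~v) is already established, so O(n).
Premise 6 is O(~b → ~n); contrapositively O(n → b). Since O(n) holds, K gives O(b).
Premises 7, 9, 10, 13 do not contribute to this derivation.
Thus O(b), which is F(~b): ~b is forbidden.

Forbidden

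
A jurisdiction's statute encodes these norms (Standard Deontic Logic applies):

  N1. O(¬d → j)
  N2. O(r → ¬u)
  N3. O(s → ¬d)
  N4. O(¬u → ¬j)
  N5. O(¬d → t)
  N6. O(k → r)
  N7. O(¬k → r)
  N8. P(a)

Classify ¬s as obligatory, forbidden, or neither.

Obligatory

Premises 7 and 6 are O(¬k → r) and O(k → r); every ideal world satisfies ¬k or k, so in either case r holds — hence O(r).
Premise 2 is O(r → ¬u); since O(r), deontic closure gives O(¬u).
Premise 4 is O(¬u → ¬j); since O(¬u), deontic closure gives O(¬j).
Premise 1, O(¬d → j), contraposes to O(¬j → d); with O(¬j) we get O(d).
Premise 3, O(s → ¬d), contraposes to O(d → ¬s); with O(d) we get O(¬s).
Premises 5, 8 do not contribute to this derivation.
Hence ¬s is obligatory.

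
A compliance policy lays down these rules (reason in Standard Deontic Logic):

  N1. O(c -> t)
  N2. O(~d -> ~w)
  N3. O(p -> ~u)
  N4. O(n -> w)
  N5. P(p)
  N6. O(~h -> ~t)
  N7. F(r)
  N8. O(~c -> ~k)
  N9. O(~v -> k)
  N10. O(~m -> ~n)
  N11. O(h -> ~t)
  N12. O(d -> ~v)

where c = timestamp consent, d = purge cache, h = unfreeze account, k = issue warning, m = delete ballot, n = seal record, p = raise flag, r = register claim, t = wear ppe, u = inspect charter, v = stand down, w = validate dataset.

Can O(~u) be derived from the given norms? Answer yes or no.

Premise 3 is O(p -> ~u), but O(p) is not derivable from the premises (the permission P(p) asserts only ~O(~p), not O(p)), so it does not yield O(~u).
No other premise forces O(~u). An ideal world satisfying every premise can still have ~u false, so O(~u) is not derivable.

No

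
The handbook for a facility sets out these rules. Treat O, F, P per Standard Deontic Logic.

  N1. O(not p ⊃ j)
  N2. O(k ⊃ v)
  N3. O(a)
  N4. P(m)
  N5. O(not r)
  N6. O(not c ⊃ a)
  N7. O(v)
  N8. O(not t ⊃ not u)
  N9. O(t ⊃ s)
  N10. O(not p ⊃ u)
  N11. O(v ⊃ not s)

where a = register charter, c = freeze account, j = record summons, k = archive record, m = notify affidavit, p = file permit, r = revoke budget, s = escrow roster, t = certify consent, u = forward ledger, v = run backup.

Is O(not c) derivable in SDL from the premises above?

Premise 6 is O(not c ⊃ a); even if O(a) held, inferring O(not c) would be affirming the consequent — invalid.
No other premise forces O(not c). An ideal world satisfying every premise can still have not c false, so O(not c) is not derivable.

No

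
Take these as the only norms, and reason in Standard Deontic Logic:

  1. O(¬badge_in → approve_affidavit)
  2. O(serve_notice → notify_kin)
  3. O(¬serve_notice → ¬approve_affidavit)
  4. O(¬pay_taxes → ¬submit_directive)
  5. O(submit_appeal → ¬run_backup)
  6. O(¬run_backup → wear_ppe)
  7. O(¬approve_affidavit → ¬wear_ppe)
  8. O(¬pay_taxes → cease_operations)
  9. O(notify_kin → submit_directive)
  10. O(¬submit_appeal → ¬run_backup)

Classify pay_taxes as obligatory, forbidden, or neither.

Obligatory

By case analysis on ¬submit_appeal: premise 10 gives O(¬submit_appeal → ¬run_backup) and premise 5 gives O(submit_appeal → ¬run_backup), so O(¬run_backup) either way.
Premise 6 is O(¬run_backup → wear_ppe); since O(¬run_backup), deontic closure gives O(wear_ppe).
Premise 7 is O(¬approve_affidavit → ¬wear_ppe); contrapositively O(wear_ppe → approve_affidavit). Since O(wear_ppe) holds, K gives O(approve_affidavit).
Premise 3 is O(¬serve_notice → ¬approve_affidavit); contrapositively O(approve_affidavit → serve_notice). Since O(approve_affidavit) holds, K gives O(serve_notice).
Applying K to premise 2 (O(serve_notice → notify_kin)) and O(serve_notice) yields O(notify_kin).
From O(notify_kin) and premise 9, O(notify_kin → submit_directive), we obtain O(submit_directive).
Premise 4, O(¬pay_taxes → ¬submit_directive), contraposes to O(submit_directive → pay_taxes); with O(submit_directive) we get O(pay_taxes).
Premises 1, 8 do not contribute to this derivation.
Hence pay_taxes is obligatory.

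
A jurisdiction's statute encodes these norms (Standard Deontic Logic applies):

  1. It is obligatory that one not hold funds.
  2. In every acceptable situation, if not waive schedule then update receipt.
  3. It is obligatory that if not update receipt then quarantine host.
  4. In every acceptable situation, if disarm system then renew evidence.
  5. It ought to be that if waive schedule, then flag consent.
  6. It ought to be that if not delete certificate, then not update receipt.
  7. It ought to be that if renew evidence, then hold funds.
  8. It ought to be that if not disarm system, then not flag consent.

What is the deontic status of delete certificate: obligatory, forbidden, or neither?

Premise 1 states O(¬hold_funds) outright.
Premise 7 is O(renew_evidence → hold_funds); contrapositively O(¬hold_funds → ¬renew_evidence). Since O(¬hold_funds) holds, K gives O(¬renew_evidence).
Premise 4 is O(disarm_system → renew_evidence); contrapositively O(¬renew_evidence → ¬disarm_system). Since O(¬renew_evidence) holds, K gives O(¬disarm_system).
Applying K to premise 8 (O(¬disarm_system → ¬flag_consent)) and O(¬disarm_system) yields O(¬flag_consent).
Premise 5 is O(waive_schedule → flag_consent); contrapositively O(¬flag_consent → ¬waive_schedule). Since O(¬flag_consent) holds, K gives O(¬waive_schedule).
With premise 2, O(¬waive_schedule → update_receipt), the K-axiom yields O(update_receipt).
Premise 6 is O(¬delete_certificate → ¬update_receipt); contrapositively O(update_receipt → delete_certificate). Since O(update_receipt) holds, K gives O(delete_certificate).
Premise 3 does not contribute to this derivation.
Hence delete_certificate is obligatory.

Obligatory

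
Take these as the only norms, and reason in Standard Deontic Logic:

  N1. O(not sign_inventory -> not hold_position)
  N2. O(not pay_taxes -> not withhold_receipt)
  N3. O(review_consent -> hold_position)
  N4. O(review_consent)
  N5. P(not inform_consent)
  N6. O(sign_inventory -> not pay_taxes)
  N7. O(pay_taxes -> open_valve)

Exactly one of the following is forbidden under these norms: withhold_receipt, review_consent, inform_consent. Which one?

withhold_receipt

Premise 4 gives O(review_consent).
From O(review_consent) and premise 3, O(review_consent -> hold_position), we obtain O(hold_position).
The contrapositive of premise 1 (O(not sign_inventory -> not hold_position)) is O(hold_position -> sign_inventory), and O(hold_position) is already established, so O(sign_inventory).
Premise 6 is O(sign_inventory -> not pay_taxes); since O(sign_inventory), deontic closure gives O(not pay_taxes).
With premise 2, O(not pay_taxes -> not withhold_receipt), the K-axiom yields O(not withhold_receipt).
So O(not withhold_receipt) holds, i.e. withhold_receipt is forbidden. None of the other listed options is forbidden under the premises.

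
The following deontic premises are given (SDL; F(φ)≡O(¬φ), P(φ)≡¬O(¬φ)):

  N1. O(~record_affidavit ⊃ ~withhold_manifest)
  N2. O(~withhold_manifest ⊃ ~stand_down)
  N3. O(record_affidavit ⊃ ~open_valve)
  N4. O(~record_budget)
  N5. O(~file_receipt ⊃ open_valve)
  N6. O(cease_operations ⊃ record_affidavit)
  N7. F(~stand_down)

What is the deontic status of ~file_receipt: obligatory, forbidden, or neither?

F(~stand_down) at premise 7 means O(stand_down).
The contrapositive of premise 2 (O(~withhold_manifest ⊃ ~stand_down)) is O(stand_down ⊃ withhold_manifest), and O(stand_down) is already established, so O(withhold_manifest).
Premise 1, O(~record_affidavit ⊃ ~withhold_manifest), contraposes to O(withhold_manifest ⊃ record_affidavit); with O(withhold_manifest) we get O(record_affidavit).
Applying K to premise 3 (O(record_affidavit ⊃ ~open_valve)) and O(record_affidavit) yields O(~open_valve).
Premise 5, O(~file_receipt ⊃ open_valve), contraposes to O(~open_valve ⊃ file_receipt); with O(~open_valve) we get O(file_receipt).
Premises 4, 6 do not contribute to this derivation.
Thus O(file_receipt), which is F(~file_receipt): ~file_receipt is forbidden.

Forbidden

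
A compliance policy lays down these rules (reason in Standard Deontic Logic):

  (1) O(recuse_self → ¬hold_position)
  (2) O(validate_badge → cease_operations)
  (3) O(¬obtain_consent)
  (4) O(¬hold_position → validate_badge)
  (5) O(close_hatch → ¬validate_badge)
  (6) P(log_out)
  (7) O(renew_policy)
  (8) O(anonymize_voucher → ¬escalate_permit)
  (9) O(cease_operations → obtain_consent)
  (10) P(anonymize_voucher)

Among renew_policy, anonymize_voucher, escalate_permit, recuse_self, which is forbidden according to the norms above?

Premise 3 states O(¬obtain_consent) outright.
Premise 9 is O(cease_operations → obtain_consent); contrapositively O(¬obtain_consent → ¬cease_operations). Since O(¬obtain_consent) holds, K gives O(¬cease_operations).
Premise 2, O(validate_badge → cease_operations), contraposes to O(¬cease_operations → ¬validate_badge); with O(¬cease_operations) we get O(¬validate_badge).
Premise 4, O(¬hold_position → validate_badge), contraposes to O(¬validate_badge → hold_position); with O(¬validate_badge) we get O(hold_position).
Premise 1, O(recuse_self → ¬hold_position), contraposes to O(hold_position → ¬recuse_self); with O(hold_position) we get O(¬recuse_self).
So O(¬recuse_self) holds, i.e. recuse_self is forbidden. None of the other listed options is forbidden under the premises.

recuse_self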